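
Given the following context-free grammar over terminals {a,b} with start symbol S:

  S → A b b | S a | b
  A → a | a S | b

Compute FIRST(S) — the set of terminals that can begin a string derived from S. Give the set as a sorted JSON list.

FIRST iteration:
pass 1:
  A via A→a: +{a}
  A via A→b: +{b}
  S via S→A b b: +{a,b}
  FIRST(S)={a,b}  FIRST(A)={a,b}
pass 2: done
  FIRST(S)={a,b}  FIRST(A)={a,b}

FIRST(S) = ["a", "b"]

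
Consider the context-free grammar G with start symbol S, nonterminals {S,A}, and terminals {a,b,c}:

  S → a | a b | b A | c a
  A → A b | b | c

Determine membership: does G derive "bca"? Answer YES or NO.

Convert to CNF:
  S -> T0 A | T1 T0 | T2 T1 | a
  A -> A T0 | b | c
  T0 -> b
  T1 -> a
  T2 -> c

CYK table (by increasing span):
  T[0,0] 'b' = {A,T0}  orig:{A}
  T[1,1] 'c' = {A,T2}  orig:{A}
  T[2,2] 'a' = {S,T1}  orig:{S}
  T[0,1] 'bc' = {S}
  T[1,2] 'ca' = {S}
  T[0,2] 'bca' = ∅

S ∉ T[0,2] ⇒ NO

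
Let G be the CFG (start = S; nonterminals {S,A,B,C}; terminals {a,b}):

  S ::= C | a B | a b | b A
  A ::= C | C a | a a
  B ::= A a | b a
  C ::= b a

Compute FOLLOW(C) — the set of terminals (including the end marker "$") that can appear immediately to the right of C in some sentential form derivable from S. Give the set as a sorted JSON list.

Compute FIRST by fixpoint:
round 1:
  A via A→a a: +{a}
  B via B→A a: +{a}
  B via B→b a: +{b}
  C via C→b a: +{b}
  S via S→C: +{b}
  S via S→a B: +{a}
  S: {a,b}  A: {a}  B: {a,b}  C: {b}
round 2:
  A via A→C: +{b}
  S: {a,b}  A: {a,b}  B: {a,b}  C: {b}
round 3: (stable)
  S: {a,b}  A: {a,b}  B: {a,b}  C: {b}

Compute FOLLOW by fixpoint:
FOLLOW(S) := {$}
[1]
  A→C a: FOLLOW(C) ⊇ FIRST(a) = {a}; new: +{a}
  B→A a: FOLLOW(A) ⊇ FIRST(a) = {a}; new: +{a}
  S→C: FOLLOW(C) ⊇ FOLLOW(S) ⊇ {$}; new: +{$}
  S→a B: FOLLOW(B) ⊇ FOLLOW(S) ⊇ {$}; new: +{$}
  S→b A: FOLLOW(A) ⊇ FOLLOW(S) ⊇ {$}; new: +{$}
  FOLLOW[S]={$}  FOLLOW[A]={$,a}  FOLLOW[B]={$}  FOLLOW[C]={$,a}
[2] (no change)
  FOLLOW[S]={$}  FOLLOW[A]={$,a}  FOLLOW[B]={$}  FOLLOW[C]={$,a}

FOLLOW(C) = ["$", "a"]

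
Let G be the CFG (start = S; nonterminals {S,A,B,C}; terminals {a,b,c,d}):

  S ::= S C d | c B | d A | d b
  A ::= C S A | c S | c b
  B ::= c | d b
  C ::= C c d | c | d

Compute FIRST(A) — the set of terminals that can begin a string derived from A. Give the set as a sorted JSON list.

FIRST sets, iterate to fixpoint:
pass 1:
  A via A→c S: +{c}
  B via B→c: +{c}
  B via B→d b: +{d}
  C via C→c: +{c}
  C via C→d: +{d}
  S via S→c B: +{c}
  S via S→d A: +{d}
  FIRST(S)={c,d}  FIRST(A)={c}  FIRST(B)={c,d}  FIRST(C)={c,d}
pass 2:
  A via A→C S A: +{d}
  FIRST(S)={c,d}  FIRST(A)={c,d}  FIRST(B)={c,d}  FIRST(C)={c,d}
pass 3: — fixpoint
  FIRST(S)={c,d}  FIRST(A)={c,d}  FIRST(B)={c,d}  FIRST(C)={c,d}

FIRST(A) = ["c", "d"]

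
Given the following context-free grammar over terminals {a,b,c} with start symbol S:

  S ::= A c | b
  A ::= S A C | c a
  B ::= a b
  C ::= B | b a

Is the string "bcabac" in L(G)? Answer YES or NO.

Convert to CNF:
  S -> A T0 | b
  A -> S X3 | T0 T1
  B -> T1 T2
  C -> T1 T2 | T2 T1
  T0 -> c
  T1 -> a
  T2 -> b
  X3 -> A C

CYK table (by increasing span):
  cell(0,0) b: {S,T2}  orig:{S}
  cell(1,1) c: {T0}  orig:{}
  cell(2,2) a: {T1}  orig:{}
  cell(3,3) b: {S,T2}  orig:{S}
  cell(4,4) a: {T1}  orig:{}
  cell(5,5) c: {T0}  orig:{}
  cell(0,1) bc: ∅
  cell(1,2) ca: {A}
  cell(2,3) ab: {B,C}
  cell(3,4) ba: {C}
  cell(4,5) ac: ∅
  cell(0,2) bca: ∅
  cell(1,3) cab: ∅
  cell(2,4) aba: ∅
  cell(3,5) bac: ∅
  cell(0,3) bcab: ∅
  cell(1,4) caba: {X3}  orig:{}
  cell(2,5) abac: ∅
  cell(0,4) bcaba: {A}
  cell(1,5) cabac: ∅
  cell(0,5) bcabac: {S}

S ∈ T[0,5] ⇒ YES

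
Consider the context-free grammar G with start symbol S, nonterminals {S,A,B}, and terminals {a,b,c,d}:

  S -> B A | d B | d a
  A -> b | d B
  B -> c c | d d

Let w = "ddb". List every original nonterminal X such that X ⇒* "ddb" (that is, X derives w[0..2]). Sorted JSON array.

Convert to CNF:
  S -> B A | T0 B | T0 T2
  A -> T0 B | b
  B -> T0 T0 | T1 T1
  T0 -> d
  T1 -> c
  T2 -> a

Fill CYK table bottom-up (cells [i..j] with 0 ≤ i ≤ j ≤ 2 only):
  cell(0,0) d: {T0}  orig:{}
  cell(1,1) d: {T0}  orig:{}
  cell(2,2) b: {A}
  cell(0,1) dd: {B}
  cell(1,2) db: ∅
  cell(0,2) ddb: {S}

Original NTs in T[0,2] deriving "ddb": ["S"]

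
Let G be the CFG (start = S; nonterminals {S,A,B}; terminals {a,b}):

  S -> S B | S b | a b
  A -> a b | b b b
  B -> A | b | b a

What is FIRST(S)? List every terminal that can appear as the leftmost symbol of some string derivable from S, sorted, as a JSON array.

FIRST iteration:
[1]
  A via A→a b: +{a}
  A via A→b b b: +{b}
  B via B→A: +{a,b}
  S via S→a b: +{a}
  S: {a}  A: {a,b}  B: {a,b}
[2] (no change)
  S: {a}  A: {a,b}  B: {a,b}

FIRST(S) = ["a"]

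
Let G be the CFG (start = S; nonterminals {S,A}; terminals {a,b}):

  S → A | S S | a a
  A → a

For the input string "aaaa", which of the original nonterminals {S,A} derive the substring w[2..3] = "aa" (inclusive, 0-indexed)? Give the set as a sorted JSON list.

CNF form of G:
  S -> S S | T0 T0 | a
  A -> a
  T0 -> a

CYK table (by increasing span) (cells [i..j] with 2 ≤ i ≤ j ≤ 3 only):
  T[2,2] 'a' = {A,S,T0}  orig:{A,S}
  T[3,3] 'a' = {A,S,T0}  orig:{A,S}
  T[2,3] 'aa' = {S}

Original NTs in T[2,3] deriving "aa": ["S"]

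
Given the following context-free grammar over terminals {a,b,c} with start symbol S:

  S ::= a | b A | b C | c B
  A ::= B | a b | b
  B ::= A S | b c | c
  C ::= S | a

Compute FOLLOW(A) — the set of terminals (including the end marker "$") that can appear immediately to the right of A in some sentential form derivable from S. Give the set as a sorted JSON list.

Compute FIRST by fixpoint:
pass 1:
  A via A→a b: +{a}
  A via A→b: +{b}
  B via B→A S: +{a,b}
  B via B→c: +{c}
  C via C→a: +{a}
  S via S→a: +{a}
  S via S→b A: +{b}
  S via S→c B: +{c}
  S: {a,b,c}  A: {a,b}  B: {a,b,c}  C: {a}
pass 2:
  A via A→B: +{c}
  C via C→S: +{b,c}
  S: {a,b,c}  A: {a,b,c}  B: {a,b,c}  C: {a,b,c}
pass 3: — fixpoint
  S: {a,b,c}  A: {a,b,c}  B: {a,b,c}  C: {a,b,c}

FOLLOW iteration:
FOLLOW(S) := {$}
iter 1:
  B→A S: FOLLOW(A) ⊇ FIRST(S) = {a,b,c}; new: +{a,b,c}
  S→b A: FOLLOW(A) ⊇ FOLLOW(S) ⊇ {$}; new: +{$}
  S→b C: FOLLOW(C) ⊇ FOLLOW(S) ⊇ {$}; new: +{$}
  S→c B: FOLLOW(B) ⊇ FOLLOW(S) ⊇ {$}; new: +{$}
  FOLLOW[S]={$}  FOLLOW[A]={$,a,b,c}  FOLLOW[B]={$}  FOLLOW[C]={$}
iter 2:
  A→B: FOLLOW(B) ⊇ FOLLOW(A) ⊇ {$,a,b,c}; new: +{a,b,c}
  B→A S: FOLLOW(S) ⊇ FOLLOW(B) ⊇ {$,a,b,c}; new: +{a,b,c}
  S→b C: FOLLOW(C) ⊇ FOLLOW(S) ⊇ {$,a,b,c}; new: +{a,b,c}
  FOLLOW[S]={$,a,b,c}  FOLLOW[A]={$,a,b,c}  FOLLOW[B]={$,a,b,c}  FOLLOW[C]={$,a,b,c}
iter 3: (stable)
  FOLLOW[S]={$,a,b,c}  FOLLOW[A]={$,a,b,c}  FOLLOW[B]={$,a,b,c}  FOLLOW[C]={$,a,b,c}

FOLLOW(A) = ["$", "a", "b", "c"]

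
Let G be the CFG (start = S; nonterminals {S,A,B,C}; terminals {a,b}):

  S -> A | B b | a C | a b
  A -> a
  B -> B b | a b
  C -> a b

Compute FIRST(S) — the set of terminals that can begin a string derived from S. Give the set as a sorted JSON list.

Compute FIRST by fixpoint:
round 1:
  A via A→a: +{a}
  B via B→a b: +{a}
  C via C→a b: +{a}
  S via S→A: +{a}
  FIRST[S]={a}  FIRST[A]={a}  FIRST[B]={a}  FIRST[C]={a}
round 2: (stable)
  FIRST[S]={a}  FIRST[A]={a}  FIRST[B]={a}  FIRST[C]={a}

FIRST(S) = ["a"]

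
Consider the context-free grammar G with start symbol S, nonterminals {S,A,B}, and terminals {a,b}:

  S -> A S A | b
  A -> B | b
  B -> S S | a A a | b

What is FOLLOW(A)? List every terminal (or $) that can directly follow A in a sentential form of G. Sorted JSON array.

Compute FIRST by fixpoint:
iter 1:
  A via A→b: +{b}
  B via B→a A a: +{a}
  B via B→b: +{b}
  S via S→A S A: +{b}
  FIRST[S]={b}  FIRST[A]={b}  FIRST[B]={a,b}
iter 2:
  A via A→B: +{a}
  S via S→A S A: +{a}
  FIRST[S]={a,b}  FIRST[A]={a,b}  FIRST[B]={a,b}
iter 3: done
  FIRST[S]={a,b}  FIRST[A]={a,b}  FIRST[B]={a,b}

FOLLOW iteration:
seed FOLLOW(S) with $
pass 1:
  B→S S: FOLLOW(S) ⊇ FIRST(S) = {a,b}; new: +{a,b}
  B→a A a: FOLLOW(A) ⊇ FIRST(a) = {a}; new: +{a}
  S→A S A: FOLLOW(A) ⊇ FIRST(S) = {a,b}; new: +{b}
  S→A S A: FOLLOW(A) ⊇ FOLLOW(S) ⊇ {$,a,b}; new: +{$}
  S: {$,a,b}  A: {$,a,b}  B: {}
pass 2:
  A→B: FOLLOW(B) ⊇ FOLLOW(A) ⊇ {$,a,b}; new: +{$,a,b}
  S: {$,a,b}  A: {$,a,b}  B: {$,a,b}
pass 3: — fixpoint
  S: {$,a,b}  A: {$,a,b}  B: {$,a,b}

FOLLOW(A) = ["$", "a", "b"]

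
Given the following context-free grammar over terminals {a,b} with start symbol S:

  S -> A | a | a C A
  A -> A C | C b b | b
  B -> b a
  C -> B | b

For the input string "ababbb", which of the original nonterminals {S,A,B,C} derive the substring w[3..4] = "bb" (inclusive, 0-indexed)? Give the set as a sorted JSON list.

Convert to CNF:
  S -> A C | C X3 | T1 X4 | a | b
  A -> A C | C X2 | b
  B -> T0 T1
  C -> T0 T1 | b
  T0 -> b
  T1 -> a
  X2 -> T0 T0
  X3 -> T0 T0
  X4 -> C A

CYK table (by increasing span) (cells [i..j] with 3 ≤ i ≤ j ≤ 4 only):
  cell(3,3) b: {A,C,S,T0}  orig:{A,C,S}
  cell(4,4) b: {A,C,S,T0}  orig:{A,C,S}
  cell(3,4) bb: {A,S,X2,X3,X4}  orig:{A,S}

Original NTs in T[3,4] deriving "bb": ["A", "S"]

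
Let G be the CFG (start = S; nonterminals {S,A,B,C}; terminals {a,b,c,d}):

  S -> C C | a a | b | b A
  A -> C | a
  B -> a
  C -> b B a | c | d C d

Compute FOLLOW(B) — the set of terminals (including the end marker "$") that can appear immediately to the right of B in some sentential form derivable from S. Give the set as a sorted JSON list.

Compute FIRST by fixpoint:
round 1:
  A via A→a: +{a}
  B via B→a: +{a}
  C via C→b B a: +{b}
  C via C→c: +{c}
  C via C→d C d: +{d}
  S via S→C C: +{b,c,d}
  S via S→a a: +{a}
  FIRST(S)={a,b,c,d}  FIRST(A)={a}  FIRST(B)={a}  FIRST(C)={b,c,d}
round 2:
  A via A→C: +{b,c,d}
  FIRST(S)={a,b,c,d}  FIRST(A)={a,b,c,d}  FIRST(B)={a}  FIRST(C)={b,c,d}
round 3: done
  FIRST(S)={a,b,c,d}  FIRST(A)={a,b,c,d}  FIRST(B)={a}  FIRST(C)={b,c,d}

FOLLOW iteration:
initialize: $ ∈ FOLLOW(S)
round 1:
  C→b B a: FOLLOW(B) ⊇ FIRST(a) = {a}; new: +{a}
  C→d C d: FOLLOW(C) ⊇ FIRST(d) = {d}; new: +{d}
  S→C C: FOLLOW(C) ⊇ FIRST(C) = {b,c,d}; new: +{b,c}
  S→C C: FOLLOW(C) ⊇ FOLLOW(S) ⊇ {$}; new: +{$}
  S→b A: FOLLOW(A) ⊇ FOLLOW(S) ⊇ {$}; new: +{$}
  FOLLOW(S)={$}  FOLLOW(A)={$}  FOLLOW(B)={a}  FOLLOW(C)={$,b,c,d}
round 2: — fixpoint
  FOLLOW(S)={$}  FOLLOW(A)={$}  FOLLOW(B)={a}  FOLLOW(C)={$,b,c,d}

FOLLOW(B) = ["a"]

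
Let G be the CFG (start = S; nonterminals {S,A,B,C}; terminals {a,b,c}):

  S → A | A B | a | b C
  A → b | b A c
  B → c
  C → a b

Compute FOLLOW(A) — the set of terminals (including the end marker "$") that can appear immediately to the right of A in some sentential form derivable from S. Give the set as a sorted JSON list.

Compute FIRST by fixpoint:
[1]
  A via A→b: +{b}
  B via B→c: +{c}
  C via C→a b: +{a}
  S via S→A: +{b}
  S via S→a: +{a}
  FIRST(S)={a,b}  FIRST(A)={b}  FIRST(B)={c}  FIRST(C)={a}
[2] done
  FIRST(S)={a,b}  FIRST(A)={b}  FIRST(B)={c}  FIRST(C)={a}

Compute FOLLOW by fixpoint:
FOLLOW(S) := {$}
iter 1:
  A→b A c: FOLLOW(A) ⊇ FIRST(c) = {c}; new: +{c}
  S→A: FOLLOW(A) ⊇ FOLLOW(S) ⊇ {$}; new: +{$}
  S→A B: FOLLOW(B) ⊇ FOLLOW(S) ⊇ {$}; new: +{$}
  S→b C: FOLLOW(C) ⊇ FOLLOW(S) ⊇ {$}; new: +{$}
  S: {$}  A: {$,c}  B: {$}  C: {$}
iter 2: (stable)
  S: {$}  A: {$,c}  B: {$}  C: {$}

FOLLOW(A) = ["$", "c"]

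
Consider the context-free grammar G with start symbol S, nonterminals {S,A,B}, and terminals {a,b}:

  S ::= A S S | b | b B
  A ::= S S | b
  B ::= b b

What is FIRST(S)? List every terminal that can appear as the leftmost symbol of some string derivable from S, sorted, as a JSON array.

Compute FIRST by fixpoint:
iter 1:
  A via A→b: +{b}
  B via B→b b: +{b}
  S via S→A S S: +{b}
  S: {b}  A: {b}  B: {b}
iter 2: — fixpoint
  S: {b}  A: {b}  B: {b}

FIRST(S) = ["b"]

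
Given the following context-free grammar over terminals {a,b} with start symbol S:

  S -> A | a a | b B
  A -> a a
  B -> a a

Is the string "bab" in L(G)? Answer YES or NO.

CNF form of G:
  S -> T0 T0 | T1 B
  A -> T0 T0
  B -> T0 T0
  T0 -> a
  T1 -> b

CYK table (by increasing span):
  [0..0]={T1}  "b"  orig:{}
  [1..1]={T0}  "a"  orig:{}
  [2..2]={T1}  "b"  orig:{}
  [0..1]=∅  "ba"
  [1..2]=∅  "ab"
  [0..2]=∅  "bab"

S ∉ T[0,2] ⇒ NO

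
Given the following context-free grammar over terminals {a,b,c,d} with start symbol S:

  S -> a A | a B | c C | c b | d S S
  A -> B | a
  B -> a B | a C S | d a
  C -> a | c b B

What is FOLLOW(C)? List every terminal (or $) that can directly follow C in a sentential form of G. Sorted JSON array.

FIRST iteration:
pass 1:
  A via A→a: +{a}
  B via B→a B: +{a}
  B via B→d a: +{d}
  C via C→a: +{a}
  C via C→c b B: +{c}
  S via S→a A: +{a}
  S via S→c C: +{c}
  S via S→d S S: +{d}
  FIRST(S)={a,c,d}  FIRST(A)={a}  FIRST(B)={a,d}  FIRST(C)={a,c}
pass 2:
  A via A→B: +{d}
  FIRST(S)={a,c,d}  FIRST(A)={a,d}  FIRST(B)={a,d}  FIRST(C)={a,c}
pass 3: — fixpoint
  FIRST(S)={a,c,d}  FIRST(A)={a,d}  FIRST(B)={a,d}  FIRST(C)={a,c}

FOLLOW iteration:
initialize: $ ∈ FOLLOW(S)
iter 1:
  B→a C S: FOLLOW(C) ⊇ FIRST(S) = {a,c,d}; new: +{a,c,d}
  C→c b B: FOLLOW(B) ⊇ FOLLOW(C) ⊇ {a,c,d}; new: +{a,c,d}
  S→a A: FOLLOW(A) ⊇ FOLLOW(S) ⊇ {$}; new: +{$}
  S→a B: FOLLOW(B) ⊇ FOLLOW(S) ⊇ {$}; new: +{$}
  S→c C: FOLLOW(C) ⊇ FOLLOW(S) ⊇ {$}; new: +{$}
  S→d S S: FOLLOW(S) ⊇ FIRST(S) = {a,c,d}; new: +{a,c,d}
  S: {$,a,c,d}  A: {$}  B: {$,a,c,d}  C: {$,a,c,d}
iter 2:
  S→a A: FOLLOW(A) ⊇ FOLLOW(S) ⊇ {$,a,c,d}; new: +{a,c,d}
  S: {$,a,c,d}  A: {$,a,c,d}  B: {$,a,c,d}  C: {$,a,c,d}
iter 3: (no change)
  S: {$,a,c,d}  A: {$,a,c,d}  B: {$,a,c,d}  C: {$,a,c,d}

FOLLOW(C) = ["$", "a", "c", "d"]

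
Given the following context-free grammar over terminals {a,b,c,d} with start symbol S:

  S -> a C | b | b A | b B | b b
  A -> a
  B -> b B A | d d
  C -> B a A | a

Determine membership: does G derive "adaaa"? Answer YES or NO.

CNF form of G:
  S -> T0 A | T0 B | T0 T0 | T2 C | b
  A -> a
  B -> T0 X3 | T1 T1
  C -> B X4 | a
  T0 -> b
  T1 -> d
  T2 -> a
  X3 -> B A
  X4 -> T2 A

CYK table (by increasing span):
  cell(0,0) a: {A,C,T2}  orig:{A,C}
  cell(1,1) d: {T1}  orig:{}
  cell(2,2) a: {A,C,T2}  orig:{A,C}
  cell(3,3) a: {A,C,T2}  orig:{A,C}
  cell(4,4) a: {A,C,T2}  orig:{A,C}
  cell(0,1) ad: ∅
  cell(1,2) da: ∅
  cell(2,3) aa: {S,X4}  orig:{S}
  cell(3,4) aa: {S,X4}  orig:{S}
  cell(0,2) ada: ∅
  cell(1,3) daa: ∅
  cell(2,4) aaa: ∅
  cell(0,3) adaa: ∅
  cell(1,4) daaa: ∅
  cell(0,4) adaaa: ∅

S ∉ T[0,4] ⇒ NO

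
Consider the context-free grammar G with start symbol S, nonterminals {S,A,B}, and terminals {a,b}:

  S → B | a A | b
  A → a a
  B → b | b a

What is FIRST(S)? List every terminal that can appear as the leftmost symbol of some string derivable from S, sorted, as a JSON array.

FIRST sets, iterate to fixpoint:
iter 1:
  A via A→a a: +{a}
  B via B→b: +{b}
  S via S→B: +{b}
  S via S→a A: +{a}
  FIRST(S)={a,b}  FIRST(A)={a}  FIRST(B)={b}
iter 2: — fixpoint
  FIRST(S)={a,b}  FIRST(A)={a}  FIRST(B)={b}

FIRST(S) = ["a", "b"]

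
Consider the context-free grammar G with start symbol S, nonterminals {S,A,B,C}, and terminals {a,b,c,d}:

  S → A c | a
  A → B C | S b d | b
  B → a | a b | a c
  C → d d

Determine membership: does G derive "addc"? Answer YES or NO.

CNF form of G:
  S -> A T3 | a
  A -> B C | S X4 | b
  B -> T2 T0 | T2 T3 | a
  C -> T1 T1
  T0 -> b
  T1 -> d
  T2 -> a
  T3 -> c
  X4 -> T0 T1

Fill CYK table bottom-up:
  T[0,0] 'a' = {B,S,T2}  orig:{B,S}
  T[1,1] 'd' = {T1}  orig:{}
  T[2,2] 'd' = {T1}  orig:{}
  T[3,3] 'c' = {T3}  orig:{}
  T[0,1] 'ad' = ∅
  T[1,2] 'dd' = {C}
  T[2,3] 'dc' = ∅
  T[0,2] 'add' = {A}
  T[1,3] 'ddc' = ∅
  T[0,3] 'addc' = {S}

S ∈ T[0,3] ⇒ YES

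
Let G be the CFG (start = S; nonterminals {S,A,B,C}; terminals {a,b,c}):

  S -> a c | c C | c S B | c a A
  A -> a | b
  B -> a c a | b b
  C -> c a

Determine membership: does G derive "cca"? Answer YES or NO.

CNF form of G:
  S -> T0 T1 | T1 C | T1 X4 | T1 X5
  A -> a | b
  B -> T0 X3 | T2 T2
  C -> T1 T0
  T0 -> a
  T1 -> c
  T2 -> b
  X3 -> T1 T0
  X4 -> S B
  X5 -> T0 A

CYK table (by increasing span):
  [0..0]={T1}  "c"  orig:{}
  [1..1]={T1}  "c"  orig:{}
  [2..2]={A,T0}  "a"  orig:{A}
  [0..1]=∅  "cc"
  [1..2]={C,X3}  "ca"  orig:{C}
  [0..2]={S}  "cca"

S ∈ T[0,2] ⇒ YES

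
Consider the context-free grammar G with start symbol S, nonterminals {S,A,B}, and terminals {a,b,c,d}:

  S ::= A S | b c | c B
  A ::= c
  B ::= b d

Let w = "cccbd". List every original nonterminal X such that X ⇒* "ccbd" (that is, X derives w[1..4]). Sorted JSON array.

CNF form of G:
  S -> A S | T0 T2 | T2 B
  A -> c
  B -> T0 T1
  T0 -> b
  T1 -> d
  T2 -> c

CYK fill (cells [i..j] with 1 ≤ i ≤ j ≤ 4 only):
  T[1,1] 'c' = {A,T2}  orig:{A}
  T[2,2] 'c' = {A,T2}  orig:{A}
  T[3,3] 'b' = {T0}  orig:{}
  T[4,4] 'd' = {T1}  orig:{}
  T[1,2] 'cc' = ∅
  T[2,3] 'cb' = ∅
  T[3,4] 'bd' = {B}
  T[1,3] 'ccb' = ∅
  T[2,4] 'cbd' = {S}
  T[1,4] 'ccbd' = {S}

Original NTs in T[1,4] deriving "ccbd": ["S"]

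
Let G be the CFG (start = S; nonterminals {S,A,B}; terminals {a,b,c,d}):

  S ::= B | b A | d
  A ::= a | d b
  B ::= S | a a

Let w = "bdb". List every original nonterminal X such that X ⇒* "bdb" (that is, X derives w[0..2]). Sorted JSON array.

CNF form of G:
  S -> T1 A | T2 T2 | d
  A -> T0 T1 | a
  B -> T1 A | T2 T2 | d
  T0 -> d
  T1 -> b
  T2 -> a

Fill CYK table bottom-up (cells [i..j] with 0 ≤ i ≤ j ≤ 2 only):
  T[0,0] 'b' = {T1}  orig:{}
  T[1,1] 'd' = {B,S,T0}  orig:{B,S}
  T[2,2] 'b' = {T1}  orig:{}
  T[0,1] 'bd' = ∅
  T[1,2] 'db' = {A}
  T[0,2] 'bdb' = {B,S}

Original NTs in T[0,2] deriving "bdb": ["B", "S"]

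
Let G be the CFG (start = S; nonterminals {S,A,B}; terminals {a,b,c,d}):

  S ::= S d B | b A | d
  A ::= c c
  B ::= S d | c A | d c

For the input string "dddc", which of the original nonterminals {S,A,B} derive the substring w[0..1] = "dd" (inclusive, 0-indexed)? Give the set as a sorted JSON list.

Convert to CNF:
  S -> S X3 | T2 A | d
  A -> T0 T0
  B -> S T1 | T0 A | T1 T0
  T0 -> c
  T1 -> d
  T2 -> b
  X3 -> T1 B

CYK fill — only the sub-triangle for w[0..1]:
  cell(0,0) d: {S,T1}  orig:{S}
  cell(1,1) d: {S,T1}  orig:{S}
  cell(0,1) dd: {B}

Original NTs in T[0,1] deriving "dd": ["B"]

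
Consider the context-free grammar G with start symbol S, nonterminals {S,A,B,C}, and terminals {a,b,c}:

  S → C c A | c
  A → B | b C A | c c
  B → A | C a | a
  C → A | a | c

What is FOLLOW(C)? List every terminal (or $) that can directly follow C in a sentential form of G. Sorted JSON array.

FIRST iteration:
round 1:
  A via A→b C A: +{b}
  A via A→c c: +{c}
  B via B→A: +{b,c}
  B via B→a: +{a}
  C via C→A: +{b,c}
  C via C→a: +{a}
  S via S→C c A: +{a,b,c}
  FIRST[S]={a,b,c}  FIRST[A]={b,c}  FIRST[B]={a,b,c}  FIRST[C]={a,b,c}
round 2:
  A via A→B: +{a}
  FIRST[S]={a,b,c}  FIRST[A]={a,b,c}  FIRST[B]={a,b,c}  FIRST[C]={a,b,c}
round 3: (no change)
  FIRST[S]={a,b,c}  FIRST[A]={a,b,c}  FIRST[B]={a,b,c}  FIRST[C]={a,b,c}

FOLLOW sets:
seed FOLLOW(S) with $
[1]
  A→b C A: FOLLOW(C) ⊇ FIRST(A) = {a,b,c}; new: +{a,b,c}
  C→A: FOLLOW(A) ⊇ FOLLOW(C) ⊇ {a,b,c}; new: +{a,b,c}
  S→C c A: FOLLOW(A) ⊇ FOLLOW(S) ⊇ {$}; new: +{$}
  S: {$}  A: {$,a,b,c}  B: {}  C: {a,b,c}
[2]
  A→B: FOLLOW(B) ⊇ FOLLOW(A) ⊇ {$,a,b,c}; new: +{$,a,b,c}
  S: {$}  A: {$,a,b,c}  B: {$,a,b,c}  C: {a,b,c}
[3] (no change)
  S: {$}  A: {$,a,b,c}  B: {$,a,b,c}  C: {a,b,c}

FOLLOW(C) = ["a", "b", "c"]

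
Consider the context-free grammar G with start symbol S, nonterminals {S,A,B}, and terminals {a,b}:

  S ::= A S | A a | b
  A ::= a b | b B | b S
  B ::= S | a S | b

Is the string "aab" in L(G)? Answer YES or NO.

CNF form of G:
  S -> A S | A T0 | b
  A -> T0 T1 | T1 B | T1 S
  B -> A S | A T0 | T0 S | b
  T0 -> a
  T1 -> b

Fill CYK table bottom-up:
  [0..0]={T0}  "a"  orig:{}
  [1..1]={T0}  "a"  orig:{}
  [2..2]={B,S,T1}  "b"  orig:{B,S}
  [0..1]=∅  "aa"
  [1..2]={A,B}  "ab"
  [0..2]=∅  "aab"

S ∉ T[0,2] ⇒ NO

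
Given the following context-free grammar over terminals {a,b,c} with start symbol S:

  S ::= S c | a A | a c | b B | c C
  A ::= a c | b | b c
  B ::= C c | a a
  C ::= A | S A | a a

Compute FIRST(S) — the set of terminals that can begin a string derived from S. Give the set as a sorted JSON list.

Compute FIRST by fixpoint:
round 1:
  A via A→a c: +{a}
  A via A→b: +{b}
  B via B→a a: +{a}
  C via C→A: +{a,b}
  S via S→a A: +{a}
  S via S→b B: +{b}
  S via S→c C: +{c}
  FIRST(S)={a,b,c}  FIRST(A)={a,b}  FIRST(B)={a}  FIRST(C)={a,b}
round 2:
  B via B→C c: +{b}
  C via C→S A: +{c}
  FIRST(S)={a,b,c}  FIRST(A)={a,b}  FIRST(B)={a,b}  FIRST(C)={a,b,c}
round 3:
  B via B→C c: +{c}
  FIRST(S)={a,b,c}  FIRST(A)={a,b}  FIRST(B)={a,b,c}  FIRST(C)={a,b,c}
round 4: (no change)
  FIRST(S)={a,b,c}  FIRST(A)={a,b}  FIRST(B)={a,b,c}  FIRST(C)={a,b,c}

FIRST(S) = ["a", "b", "c"]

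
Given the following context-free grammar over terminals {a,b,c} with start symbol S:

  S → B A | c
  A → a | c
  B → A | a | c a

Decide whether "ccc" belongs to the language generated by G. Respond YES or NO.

CNF form of G:
  S -> B A | c
  A -> a | c
  B -> T0 T1 | a | c
  T0 -> c
  T1 -> a

Fill CYK table bottom-up:
  T[0,0] 'c' = {A,B,S,T0}  orig:{A,B,S}
  T[1,1] 'c' = {A,B,S,T0}  orig:{A,B,S}
  T[2,2] 'c' = {A,B,S,T0}  orig:{A,B,S}
  T[0,1] 'cc' = {S}
  T[1,2] 'cc' = {S}
  T[0,2] 'ccc' = ∅

S ∉ T[0,2] ⇒ NO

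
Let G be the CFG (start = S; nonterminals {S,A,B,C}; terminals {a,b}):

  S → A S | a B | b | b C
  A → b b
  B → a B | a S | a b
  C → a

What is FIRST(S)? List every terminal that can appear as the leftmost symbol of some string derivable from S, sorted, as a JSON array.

FIRST iteration:
round 1:
  A via A→b b: +{b}
  B via B→a B: +{a}
  C via C→a: +{a}
  S via S→A S: +{b}
  S via S→a B: +{a}
  S: {a,b}  A: {b}  B: {a}  C: {a}
round 2: — fixpoint
  S: {a,b}  A: {b}  B: {a}  C: {a}

FIRST(S) = ["a", "b"]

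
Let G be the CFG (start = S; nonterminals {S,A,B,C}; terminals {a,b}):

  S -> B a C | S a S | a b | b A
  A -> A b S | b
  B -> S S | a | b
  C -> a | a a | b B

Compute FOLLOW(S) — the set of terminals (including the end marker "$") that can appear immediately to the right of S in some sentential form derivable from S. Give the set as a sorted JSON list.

FIRST iteration:
round 1:
  A via A→b: +{b}
  B via B→a: +{a}
  B via B→b: +{b}
  C via C→a: +{a}
  C via C→b B: +{b}
  S via S→B a C: +{a,b}
  FIRST[S]={a,b}  FIRST[A]={b}  FIRST[B]={a,b}  FIRST[C]={a,b}
round 2: (no change)
  FIRST[S]={a,b}  FIRST[A]={b}  FIRST[B]={a,b}  FIRST[C]={a,b}

FOLLOW sets:
initialize: $ ∈ FOLLOW(S)
pass 1:
  A→A b S: FOLLOW(A) ⊇ FIRST(b) = {b}; new: +{b}
  A→A b S: FOLLOW(S) ⊇ FOLLOW(A) ⊇ {b}; new: +{b}
  B→S S: FOLLOW(S) ⊇ FIRST(S) = {a,b}; new: +{a}
  S→B a C: FOLLOW(B) ⊇ FIRST(a) = {a}; new: +{a}
  S→B a C: FOLLOW(C) ⊇ FOLLOW(S) ⊇ {$,a,b}; new: +{$,a,b}
  S→b A: FOLLOW(A) ⊇ FOLLOW(S) ⊇ {$,a,b}; new: +{$,a}
  FOLLOW[S]={$,a,b}  FOLLOW[A]={$,a,b}  FOLLOW[B]={a}  FOLLOW[C]={$,a,b}
pass 2:
  C→b B: FOLLOW(B) ⊇ FOLLOW(C) ⊇ {$,a,b}; new: +{$,b}
  FOLLOW[S]={$,a,b}  FOLLOW[A]={$,a,b}  FOLLOW[B]={$,a,b}  FOLLOW[C]={$,a,b}
pass 3: (stable)
  FOLLOW[S]={$,a,b}  FOLLOW[A]={$,a,b}  FOLLOW[B]={$,a,b}  FOLLOW[C]={$,a,b}

FOLLOW(S) = ["$", "a", "b"]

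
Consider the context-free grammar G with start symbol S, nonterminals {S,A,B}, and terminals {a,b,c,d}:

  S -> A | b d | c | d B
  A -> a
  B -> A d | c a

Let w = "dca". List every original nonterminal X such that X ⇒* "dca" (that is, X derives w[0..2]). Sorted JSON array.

Convert to CNF:
  S -> T0 B | T3 T0 | a | c
  A -> a
  B -> A T0 | T1 T2
  T0 -> d
  T1 -> c
  T2 -> a
  T3 -> b

CYK fill (cells [i..j] with 0 ≤ i ≤ j ≤ 2 only):
  [0..0]={T0}  "d"  orig:{}
  [1..1]={S,T1}  "c"  orig:{S}
  [2..2]={A,S,T2}  "a"  orig:{A,S}
  [0..1]=∅  "dc"
  [1..2]={B}  "ca"
  [0..2]={S}  "dca"

Original NTs in T[0,2] deriving "dca": ["S"]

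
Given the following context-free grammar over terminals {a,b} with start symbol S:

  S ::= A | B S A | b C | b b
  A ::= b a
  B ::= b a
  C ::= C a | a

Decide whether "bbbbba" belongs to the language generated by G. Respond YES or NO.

CNF form of G:
  S -> B X2 | T0 C | T0 T0 | T0 T1
  A -> T0 T1
  B -> T0 T1
  C -> C T1 | a
  T0 -> b
  T1 -> a
  X2 -> S A

CYK fill:
  [0..0]={T0}  "b"  orig:{}
  [1..1]={T0}  "b"  orig:{}
  [2..2]={T0}  "b"  orig:{}
  [3..3]={T0}  "b"  orig:{}
  [4..4]={T0}  "b"  orig:{}
  [5..5]={C,T1}  "a"  orig:{C}
  [0..1]={S}  "bb"
  [1..2]={S}  "bb"
  [2..3]={S}  "bb"
  [3..4]={S}  "bb"
  [4..5]={A,B,S}  "ba"
  [0..2]=∅  "bbb"
  [1..3]=∅  "bbb"
  [2..4]=∅  "bbb"
  [3..5]=∅  "bba"
  [0..3]=∅  "bbbb"
  [1..4]=∅  "bbbb"
  [2..5]={X2}  "bbba"  orig:{}
  [0..4]=∅  "bbbbb"
  [1..5]=∅  "bbbba"
  [0..5]=∅  "bbbbba"

S ∉ T[0,5] ⇒ NO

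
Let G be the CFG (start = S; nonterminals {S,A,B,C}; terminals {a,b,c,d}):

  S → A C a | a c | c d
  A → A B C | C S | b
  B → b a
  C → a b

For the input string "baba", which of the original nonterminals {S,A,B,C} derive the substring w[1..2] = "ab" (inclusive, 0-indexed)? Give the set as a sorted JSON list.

Convert to CNF:
  S -> A X5 | T1 T2 | T2 T3
  A -> A X4 | C S | b
  B -> T0 T1
  C -> T1 T0
  T0 -> b
  T1 -> a
  T2 -> c
  T3 -> d
  X4 -> B C
  X5 -> C T1

CYK table (by increasing span) — only the sub-triangle for w[1..2]:
  cell(1,1) a: {T1}  orig:{}
  cell(2,2) b: {A,T0}  orig:{A}
  cell(1,2) ab: {C}

Original NTs in T[1,2] deriving "ab": ["C"]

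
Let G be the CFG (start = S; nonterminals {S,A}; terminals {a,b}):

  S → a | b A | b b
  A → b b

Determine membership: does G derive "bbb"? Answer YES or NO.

Convert to CNF:
  S -> T0 A | T0 T0 | a
  A -> T0 T0
  T0 -> b

CYK table (by increasing span):
  T[0,0] 'b' = {T0}  orig:{}
  T[1,1] 'b' = {T0}  orig:{}
  T[2,2] 'b' = {T0}  orig:{}
  T[0,1] 'bb' = {A,S}
  T[1,2] 'bb' = {A,S}
  T[0,2] 'bbb' = {S}

S ∈ T[0,2] ⇒ YES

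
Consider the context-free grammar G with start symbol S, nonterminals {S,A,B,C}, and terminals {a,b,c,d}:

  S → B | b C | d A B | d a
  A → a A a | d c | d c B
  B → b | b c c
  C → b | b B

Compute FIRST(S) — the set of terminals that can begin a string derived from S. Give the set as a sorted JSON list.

FIRST sets, iterate to fixpoint:
iter 1:
  A via A→a A a: +{a}
  A via A→d c: +{d}
  B via B→b: +{b}
  C via C→b: +{b}
  S via S→B: +{b}
  S via S→d A B: +{d}
  FIRST[S]={b,d}  FIRST[A]={a,d}  FIRST[B]={b}  FIRST[C]={b}
iter 2: done
  FIRST[S]={b,d}  FIRST[A]={a,d}  FIRST[B]={b}  FIRST[C]={b}

FIRST(S) = ["b", "d"]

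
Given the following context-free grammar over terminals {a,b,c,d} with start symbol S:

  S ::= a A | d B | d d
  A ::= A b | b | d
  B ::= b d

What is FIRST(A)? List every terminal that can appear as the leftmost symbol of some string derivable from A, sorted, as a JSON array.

Compute FIRST by fixpoint:
pass 1:
  A via A→b: +{b}
  A via A→d: +{d}
  B via B→b d: +{b}
  S via S→a A: +{a}
  S via S→d B: +{d}
  S: {a,d}  A: {b,d}  B: {b}
pass 2: (no change)
  S: {a,d}  A: {b,d}  B: {b}

FIRST(A) = ["b", "d"]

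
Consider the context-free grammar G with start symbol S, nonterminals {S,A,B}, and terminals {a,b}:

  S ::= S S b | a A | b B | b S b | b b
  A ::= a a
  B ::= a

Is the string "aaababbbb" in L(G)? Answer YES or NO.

Convert to CNF:
  S -> S X2 | T0 A | T1 B | T1 T1 | T1 X3
  A -> T0 T0
  B -> a
  T0 -> a
  T1 -> b
  X2 -> S T1
  X3 -> S T1

Fill CYK table bottom-up:
  [0..0]={B,T0}  "a"  orig:{B}
  [1..1]={B,T0}  "a"  orig:{B}
  [2..2]={B,T0}  "a"  orig:{B}
  [3..3]={T1}  "b"  orig:{}
  [4..4]={B,T0}  "a"  orig:{B}
  [5..5]={T1}  "b"  orig:{}
  [6..6]={T1}  "b"  orig:{}
  [7..7]={T1}  "b"  orig:{}
  [8..8]={T1}  "b"  orig:{}
  [0..1]={A}  "aa"
  [1..2]={A}  "aa"
  [2..3]=∅  "ab"
  [3..4]={S}  "ba"
  [4..5]=∅  "ab"
  [5..6]={S}  "bb"
  [6..7]={S}  "bb"
  [7..8]={S}  "bb"
  [0..2]={S}  "aaa"
  [1..3]=∅  "aab"
  [2..4]=∅  "aba"
  [3..5]={X2,X3}  "bab"  orig:{}
  [4..6]=∅  "abb"
  [5..7]={X2,X3}  "bbb"  orig:{}
  [6..8]={X2,X3}  "bbb"  orig:{}
  [0..3]={X2,X3}  "aaab"  orig:{}
  [1..4]=∅  "aaba"
  [2..5]=∅  "abab"
  [3..6]=∅  "babb"
  [4..7]=∅  "abbb"
  [5..8]={S}  "bbbb"
  [0..4]=∅  "aaaba"
  [1..5]=∅  "aabab"
  [2..6]=∅  "ababb"
  [3..7]={S}  "babbb"
  [4..8]=∅  "abbbb"
  [0..5]={S}  "aaabab"
  [1..6]=∅  "aababb"
  [2..7]=∅  "ababbb"
  [3..8]={X2,X3}  "babbbb"  orig:{}
  [0..6]={X2,X3}  "aaababb"  orig:{}
  [1..7]=∅  "aababbb"
  [2..8]=∅  "ababbbb"
  [0..7]=∅  "aaababbb"
  [1..8]=∅  "aababbbb"
  [0..8]={S}  "aaababbbb"

S ∈ T[0,8] ⇒ YES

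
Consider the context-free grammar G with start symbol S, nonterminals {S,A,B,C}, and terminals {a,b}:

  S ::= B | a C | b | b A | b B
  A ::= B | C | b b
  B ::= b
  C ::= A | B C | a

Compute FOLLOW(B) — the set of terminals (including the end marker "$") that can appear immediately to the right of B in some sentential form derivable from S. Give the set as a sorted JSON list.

FIRST iteration:
pass 1:
  A via A→b b: +{b}
  B via B→b: +{b}
  C via C→A: +{b}
  C via C→a: +{a}
  S via S→B: +{b}
  S via S→a C: +{a}
  FIRST(S)={a,b}  FIRST(A)={b}  FIRST(B)={b}  FIRST(C)={a,b}
pass 2:
  A via A→C: +{a}
  FIRST(S)={a,b}  FIRST(A)={a,b}  FIRST(B)={b}  FIRST(C)={a,b}
pass 3: done
  FIRST(S)={a,b}  FIRST(A)={a,b}  FIRST(B)={b}  FIRST(C)={a,b}

FOLLOW iteration:
initialize: $ ∈ FOLLOW(S)
iter 1:
  C→B C: FOLLOW(B) ⊇ FIRST(C) = {a,b}; new: +{a,b}
  S→B: FOLLOW(B) ⊇ FOLLOW(S) ⊇ {$}; new: +{$}
  S→a C: FOLLOW(C) ⊇ FOLLOW(S) ⊇ {$}; new: +{$}
  S→b A: FOLLOW(A) ⊇ FOLLOW(S) ⊇ {$}; new: +{$}
  FOLLOW(S)={$}  FOLLOW(A)={$}  FOLLOW(B)={$,a,b}  FOLLOW(C)={$}
iter 2: (stable)
  FOLLOW(S)={$}  FOLLOW(A)={$}  FOLLOW(B)={$,a,b}  FOLLOW(C)={$}

FOLLOW(B) = ["$", "a", "b"]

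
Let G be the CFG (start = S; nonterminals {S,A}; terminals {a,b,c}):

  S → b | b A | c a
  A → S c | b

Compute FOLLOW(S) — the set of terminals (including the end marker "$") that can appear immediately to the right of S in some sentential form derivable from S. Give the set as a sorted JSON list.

FIRST iteration:
round 1:
  A via A→b: +{b}
  S via S→b: +{b}
  S via S→c a: +{c}
  FIRST[S]={b,c}  FIRST[A]={b}
round 2:
  A via A→S c: +{c}
  FIRST[S]={b,c}  FIRST[A]={b,c}
round 3: (no change)
  FIRST[S]={b,c}  FIRST[A]={b,c}

FOLLOW sets:
initialize: $ ∈ FOLLOW(S)
pass 1:
  A→S c: FOLLOW(S) ⊇ FIRST(c) = {c}; new: +{c}
  S→b A: FOLLOW(A) ⊇ FOLLOW(S) ⊇ {$,c}; new: +{$,c}
  FOLLOW[S]={$,c}  FOLLOW[A]={$,c}
pass 2: (no change)
  FOLLOW[S]={$,c}  FOLLOW[A]={$,c}

FOLLOW(S) = ["$", "c"]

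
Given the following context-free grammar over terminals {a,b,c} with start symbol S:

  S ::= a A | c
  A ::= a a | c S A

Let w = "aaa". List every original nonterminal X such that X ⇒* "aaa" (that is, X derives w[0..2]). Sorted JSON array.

CNF form of G:
  S -> T0 A | c
  A -> T0 T0 | T1 X2
  T0 -> a
  T1 -> c
  X2 -> S A

CYK fill (cells [i..j] with 0 ≤ i ≤ j ≤ 2 only):
  T[0,0] 'a' = {T0}  orig:{}
  T[1,1] 'a' = {T0}  orig:{}
  T[2,2] 'a' = {T0}  orig:{}
  T[0,1] 'aa' = {A}
  T[1,2] 'aa' = {A}
  T[0,2] 'aaa' = {S}

Original NTs in T[0,2] deriving "aaa": ["S"]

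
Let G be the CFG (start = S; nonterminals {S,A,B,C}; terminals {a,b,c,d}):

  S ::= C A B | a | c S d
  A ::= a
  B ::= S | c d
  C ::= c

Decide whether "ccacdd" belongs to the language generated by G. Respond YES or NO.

Convert to CNF:
  S -> C X4 | T0 X5 | a
  A -> a
  B -> C X2 | T0 T1 | T0 X3 | a
  C -> c
  T0 -> c
  T1 -> d
  X2 -> A B
  X3 -> S T1
  X4 -> A B
  X5 -> S T1

Fill CYK table bottom-up:
  T[0,0] 'c' = {C,T0}  orig:{C}
  T[1,1] 'c' = {C,T0}  orig:{C}
  T[2,2] 'a' = {A,B,S}
  T[3,3] 'c' = {C,T0}  orig:{C}
  T[4,4] 'd' = {T1}  orig:{}
  T[5,5] 'd' = {T1}  orig:{}
  T[0,1] 'cc' = ∅
  T[1,2] 'ca' = ∅
  T[2,3] 'ac' = ∅
  T[3,4] 'cd' = {B}
  T[4,5] 'dd' = ∅
  T[0,2] 'cca' = ∅
  T[1,3] 'cac' = ∅
  T[2,4] 'acd' = {X2,X4}  orig:{}
  T[3,5] 'cdd' = ∅
  T[0,3] 'ccac' = ∅
  T[1,4] 'cacd' = {B,S}
  T[2,5] 'acdd' = ∅
  T[0,4] 'ccacd' = ∅
  T[1,5] 'cacdd' = {X3,X5}  orig:{}
  T[0,5] 'ccacdd' = {B,S}

S ∈ T[0,5] ⇒ YES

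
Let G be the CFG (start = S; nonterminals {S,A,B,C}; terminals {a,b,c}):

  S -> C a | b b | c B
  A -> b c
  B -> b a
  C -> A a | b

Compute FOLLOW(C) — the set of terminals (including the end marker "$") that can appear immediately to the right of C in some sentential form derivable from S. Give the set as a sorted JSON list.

Compute FIRST by fixpoint:
pass 1:
  A via A→b c: +{b}
  B via B→b a: +{b}
  C via C→A a: +{b}
  S via S→C a: +{b}
  S via S→c B: +{c}
  FIRST(S)={b,c}  FIRST(A)={b}  FIRST(B)={b}  FIRST(C)={b}
pass 2: — fixpoint
  FIRST(S)={b,c}  FIRST(A)={b}  FIRST(B)={b}  FIRST(C)={b}

FOLLOW sets:
initialize: $ ∈ FOLLOW(S)
iter 1:
  C→A a: FOLLOW(A) ⊇ FIRST(a) = {a}; new: +{a}
  S→C a: FOLLOW(C) ⊇ FIRST(a) = {a}; new: +{a}
  S→c B: FOLLOW(B) ⊇ FOLLOW(S) ⊇ {$}; new: +{$}
  FOLLOW(S)={$}  FOLLOW(A)={a}  FOLLOW(B)={$}  FOLLOW(C)={a}
iter 2: (stable)
  FOLLOW(S)={$}  FOLLOW(A)={a}  FOLLOW(B)={$}  FOLLOW(C)={a}

FOLLOW(C) = ["a"]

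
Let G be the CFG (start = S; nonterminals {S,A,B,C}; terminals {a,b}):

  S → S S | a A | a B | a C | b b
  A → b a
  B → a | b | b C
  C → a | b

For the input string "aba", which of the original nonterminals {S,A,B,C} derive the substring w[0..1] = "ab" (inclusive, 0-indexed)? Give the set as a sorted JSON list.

Convert to CNF:
  S -> S S | T0 T0 | T1 A | T1 B | T1 C
  A -> T0 T1
  B -> T0 C | a | b
  C -> a | b
  T0 -> b
  T1 -> a

Fill CYK table bottom-up, restricted to cells inside w[0..1]:
  cell(0,0) a: {B,C,T1}  orig:{B,C}
  cell(1,1) b: {B,C,T0}  orig:{B,C}
  cell(0,1) ab: {S}

Original NTs in T[0,1] deriving "ab": ["S"]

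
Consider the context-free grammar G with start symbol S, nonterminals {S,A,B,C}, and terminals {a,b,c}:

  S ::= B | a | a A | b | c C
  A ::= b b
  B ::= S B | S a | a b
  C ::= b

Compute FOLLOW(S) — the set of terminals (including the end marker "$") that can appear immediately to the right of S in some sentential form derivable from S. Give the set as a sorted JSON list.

Compute FIRST by fixpoint:
iter 1:
  A via A→b b: +{b}
  B via B→a b: +{a}
  C via C→b: +{b}
  S via S→B: +{a}
  S via S→b: +{b}
  S via S→c C: +{c}
  FIRST[S]={a,b,c}  FIRST[A]={b}  FIRST[B]={a}  FIRST[C]={b}
iter 2:
  B via B→S B: +{b,c}
  FIRST[S]={a,b,c}  FIRST[A]={b}  FIRST[B]={a,b,c}  FIRST[C]={b}
iter 3: done
  FIRST[S]={a,b,c}  FIRST[A]={b}  FIRST[B]={a,b,c}  FIRST[C]={b}

FOLLOW iteration:
seed FOLLOW(S) with $
round 1:
  B→S B: FOLLOW(S) ⊇ FIRST(B) = {a,b,c}; new: +{a,b,c}
  S→B: FOLLOW(B) ⊇ FOLLOW(S) ⊇ {$,a,b,c}; new: +{$,a,b,c}
  S→a A: FOLLOW(A) ⊇ FOLLOW(S) ⊇ {$,a,b,c}; new: +{$,a,b,c}
  S→c C: FOLLOW(C) ⊇ FOLLOW(S) ⊇ {$,a,b,c}; new: +{$,a,b,c}
  FOLLOW[S]={$,a,b,c}  FOLLOW[A]={$,a,b,c}  FOLLOW[B]={$,a,b,c}  FOLLOW[C]={$,a,b,c}
round 2: (stable)
  FOLLOW[S]={$,a,b,c}  FOLLOW[A]={$,a,b,c}  FOLLOW[B]={$,a,b,c}  FOLLOW[C]={$,a,b,c}

FOLLOW(S) = ["$", "a", "b", "c"]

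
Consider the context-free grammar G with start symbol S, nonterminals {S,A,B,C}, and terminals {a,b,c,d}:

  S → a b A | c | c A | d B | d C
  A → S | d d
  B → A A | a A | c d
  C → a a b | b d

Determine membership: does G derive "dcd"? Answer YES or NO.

Convert to CNF:
  S -> T0 X6 | T2 A | T3 B | T3 C | c
  A -> T0 X4 | T2 A | T3 B | T3 C | T3 T3 | c
  B -> A A | T0 A | T2 T3
  C -> T0 X5 | T1 T3
  T0 -> a
  T1 -> b
  T2 -> c
  T3 -> d
  X4 -> T1 A
  X5 -> T0 T1
  X6 -> T1 A

Fill CYK table bottom-up:
  cell(0,0) d: {T3}  orig:{}
  cell(1,1) c: {A,S,T2}  orig:{A,S}
  cell(2,2) d: {T3}  orig:{}
  cell(0,1) dc: ∅
  cell(1,2) cd: {B}
  cell(0,2) dcd: {A,S}

S ∈ T[0,2] ⇒ YES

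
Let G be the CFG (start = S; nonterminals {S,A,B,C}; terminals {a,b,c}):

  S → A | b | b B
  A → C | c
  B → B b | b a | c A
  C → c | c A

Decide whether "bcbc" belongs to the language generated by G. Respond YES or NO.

CNF form of G:
  S -> T0 A | T1 B | b | c
  A -> T0 A | c
  B -> B T1 | T0 A | T1 T2
  C -> T0 A | c
  T0 -> c
  T1 -> b
  T2 -> a

CYK table (by increasing span):
  T[0,0] 'b' = {S,T1}  orig:{S}
  T[1,1] 'c' = {A,C,S,T0}  orig:{A,C,S}
  T[2,2] 'b' = {S,T1}  orig:{S}
  T[3,3] 'c' = {A,C,S,T0}  orig:{A,C,S}
  T[0,1] 'bc' = ∅
  T[1,2] 'cb' = ∅
  T[2,3] 'bc' = ∅
  T[0,2] 'bcb' = ∅
  T[1,3] 'cbc' = ∅
  T[0,3] 'bcbc' = ∅

S ∉ T[0,3] ⇒ NO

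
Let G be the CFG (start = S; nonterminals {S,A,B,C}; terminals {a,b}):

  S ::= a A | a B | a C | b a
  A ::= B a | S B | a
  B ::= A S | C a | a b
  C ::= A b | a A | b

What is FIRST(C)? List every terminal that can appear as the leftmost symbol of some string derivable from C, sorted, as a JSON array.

Compute FIRST by fixpoint:
[1]
  A via A→a: +{a}
  B via B→A S: +{a}
  C via C→A b: +{a}
  C via C→b: +{b}
  S via S→a A: +{a}
  S via S→b a: +{b}
  FIRST[S]={a,b}  FIRST[A]={a}  FIRST[B]={a}  FIRST[C]={a,b}
[2]
  A via A→S B: +{b}
  B via B→A S: +{b}
  FIRST[S]={a,b}  FIRST[A]={a,b}  FIRST[B]={a,b}  FIRST[C]={a,b}
[3] (no change)
  FIRST[S]={a,b}  FIRST[A]={a,b}  FIRST[B]={a,b}  FIRST[C]={a,b}

FIRST(C) = ["a", "b"]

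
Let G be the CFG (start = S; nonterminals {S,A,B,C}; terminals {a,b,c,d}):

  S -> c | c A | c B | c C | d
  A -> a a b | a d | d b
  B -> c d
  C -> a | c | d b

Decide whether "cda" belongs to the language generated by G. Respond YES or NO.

Convert to CNF:
  S -> T3 A | T3 B | T3 C | c | d
  A -> T0 T2 | T0 X4 | T2 T1
  B -> T3 T2
  C -> T2 T1 | a | c
  T0 -> a
  T1 -> b
  T2 -> d
  T3 -> c
  X4 -> T0 T1

Fill CYK table bottom-up:
  cell(0,0) c: {C,S,T3}  orig:{C,S}
  cell(1,1) d: {S,T2}  orig:{S}
  cell(2,2) a: {C,T0}  orig:{C}
  cell(0,1) cd: {B}
  cell(1,2) da: ∅
  cell(0,2) cda: ∅

S ∉ T[0,2] ⇒ NO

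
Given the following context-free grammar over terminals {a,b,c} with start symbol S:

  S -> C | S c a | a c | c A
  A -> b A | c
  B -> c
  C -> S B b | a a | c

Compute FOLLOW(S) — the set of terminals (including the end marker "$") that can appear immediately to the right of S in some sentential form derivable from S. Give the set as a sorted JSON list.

FIRST iteration:
round 1:
  A via A→b A: +{b}
  A via A→c: +{c}
  B via B→c: +{c}
  C via C→a a: +{a}
  C via C→c: +{c}
  S via S→C: +{a,c}
  FIRST(S)={a,c}  FIRST(A)={b,c}  FIRST(B)={c}  FIRST(C)={a,c}
round 2: (stable)
  FIRST(S)={a,c}  FIRST(A)={b,c}  FIRST(B)={c}  FIRST(C)={a,c}

Compute FOLLOW by fixpoint:
FOLLOW(S) := {$}
pass 1:
  C→S B b: FOLLOW(S) ⊇ FIRST(B) = {c}; new: +{c}
  C→S B b: FOLLOW(B) ⊇ FIRST(b) = {b}; new: +{b}
  S→C: FOLLOW(C) ⊇ FOLLOW(S) ⊇ {$,c}; new: +{$,c}
  S→c A: FOLLOW(A) ⊇ FOLLOW(S) ⊇ {$,c}; new: +{$,c}
  FOLLOW[S]={$,c}  FOLLOW[A]={$,c}  FOLLOW[B]={b}  FOLLOW[C]={$,c}
pass 2: (stable)
  FOLLOW[S]={$,c}  FOLLOW[A]={$,c}  FOLLOW[B]={b}  FOLLOW[C]={$,c}

FOLLOW(S) = ["$", "c"]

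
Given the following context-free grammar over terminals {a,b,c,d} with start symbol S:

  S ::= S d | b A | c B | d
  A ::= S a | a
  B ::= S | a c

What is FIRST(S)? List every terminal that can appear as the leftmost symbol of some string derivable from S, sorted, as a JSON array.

FIRST iteration:
pass 1:
  A via A→a: +{a}
  B via B→a c: +{a}
  S via S→b A: +{b}
  S via S→c B: +{c}
  S via S→d: +{d}
  FIRST(S)={b,c,d}  FIRST(A)={a}  FIRST(B)={a}
pass 2:
  A via A→S a: +{b,c,d}
  B via B→S: +{b,c,d}
  FIRST(S)={b,c,d}  FIRST(A)={a,b,c,d}  FIRST(B)={a,b,c,d}
pass 3: (no change)
  FIRST(S)={b,c,d}  FIRST(A)={a,b,c,d}  FIRST(B)={a,b,c,d}

FIRST(S) = ["b", "c", "d"]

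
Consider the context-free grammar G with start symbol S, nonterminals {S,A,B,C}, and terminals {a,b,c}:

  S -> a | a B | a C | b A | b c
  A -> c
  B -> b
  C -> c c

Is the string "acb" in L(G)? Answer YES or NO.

CNF form of G:
  S -> T1 B | T1 C | T2 A | T2 T0 | a
  A -> c
  B -> b
  C -> T0 T0
  T0 -> c
  T1 -> a
  T2 -> b

Fill CYK table bottom-up:
  [0..0]={S,T1}  "a"  orig:{S}
  [1..1]={A,T0}  "c"  orig:{A}
  [2..2]={B,T2}  "b"  orig:{B}
  [0..1]=∅  "ac"
  [1..2]=∅  "cb"
  [0..2]=∅  "acb"

S ∉ T[0,2] ⇒ NO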